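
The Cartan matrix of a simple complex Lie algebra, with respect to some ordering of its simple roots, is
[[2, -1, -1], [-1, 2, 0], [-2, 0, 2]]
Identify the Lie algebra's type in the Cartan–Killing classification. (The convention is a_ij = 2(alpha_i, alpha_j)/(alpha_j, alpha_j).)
type C_3

The matrix has rank 3 with 2's on the diagonal. Reading the off-diagonal entries as Dynkin edges (a single edge where a_ij = a_ji = -1; a double or triple edge where a_ij * a_ji = 2 or 3), the diagram is a chain of 3 nodes with a double edge at one end; the terminal node there is the unique long simple root (C_3). One simple-root ordering that puts it in standard form is (alpha_2, alpha_1, alpha_3). So the algebra is type C_3, i.e. sp(6).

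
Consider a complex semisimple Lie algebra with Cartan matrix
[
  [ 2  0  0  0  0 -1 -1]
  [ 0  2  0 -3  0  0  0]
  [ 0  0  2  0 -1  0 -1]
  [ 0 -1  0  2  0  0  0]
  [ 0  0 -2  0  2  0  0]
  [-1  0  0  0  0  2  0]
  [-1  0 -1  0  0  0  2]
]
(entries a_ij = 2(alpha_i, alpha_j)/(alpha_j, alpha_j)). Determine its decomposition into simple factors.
type C_5 ⊕ type G_2

The diagram associated to this matrix has two connected components: the simple roots {alpha_1, alpha_3, alpha_5, alpha_6, alpha_7} form a chain of 5 nodes with a double edge at one end; the terminal node there is the unique long simple root (C_5), and {alpha_2, alpha_4} form two nodes joined by a triple edge (G_2). A semisimple Lie algebra decomposes uniquely as the direct sum of simple ideals, one per connected component of its Dynkin diagram, so g ≅ C_5 ⊕ G_2 (dimension 55 + 14 = 69).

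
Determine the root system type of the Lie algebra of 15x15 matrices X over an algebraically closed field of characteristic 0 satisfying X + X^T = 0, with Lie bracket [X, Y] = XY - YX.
This is so(15) with 15 odd, which has dimension 15(15-1)/2 = 105 and rank (15-1)/2 = 7. In the classification of classical Lie algebras, the orthogonal algebra so(2n+1) in an odd number of variables has type B_n; here n = 7, so the Dynkin diagram is a chain of 7 nodes with a double edge at one end; the terminal node there is the unique short simple root (B_7). Hence the type is B_7.

B7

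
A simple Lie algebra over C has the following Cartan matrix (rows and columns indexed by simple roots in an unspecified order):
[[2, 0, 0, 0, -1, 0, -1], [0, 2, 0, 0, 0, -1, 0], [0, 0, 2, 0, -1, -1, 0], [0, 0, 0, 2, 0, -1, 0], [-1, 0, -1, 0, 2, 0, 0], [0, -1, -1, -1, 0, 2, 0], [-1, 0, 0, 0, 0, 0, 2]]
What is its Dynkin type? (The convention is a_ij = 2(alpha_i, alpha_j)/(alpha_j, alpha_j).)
D7

The matrix has rank 7 with 2's on the diagonal. Reading the off-diagonal entries as Dynkin edges (a single edge where a_ij = a_ji = -1; a double or triple edge where a_ij * a_ji = 2 or 3), the diagram is a chain of 5 nodes with a fork of two nodes at one end (D_7). One simple-root ordering that puts it in standard form is (alpha_7, alpha_1, alpha_5, alpha_3, alpha_6, alpha_2, alpha_4). So the algebra is type D_7, i.e. so(14).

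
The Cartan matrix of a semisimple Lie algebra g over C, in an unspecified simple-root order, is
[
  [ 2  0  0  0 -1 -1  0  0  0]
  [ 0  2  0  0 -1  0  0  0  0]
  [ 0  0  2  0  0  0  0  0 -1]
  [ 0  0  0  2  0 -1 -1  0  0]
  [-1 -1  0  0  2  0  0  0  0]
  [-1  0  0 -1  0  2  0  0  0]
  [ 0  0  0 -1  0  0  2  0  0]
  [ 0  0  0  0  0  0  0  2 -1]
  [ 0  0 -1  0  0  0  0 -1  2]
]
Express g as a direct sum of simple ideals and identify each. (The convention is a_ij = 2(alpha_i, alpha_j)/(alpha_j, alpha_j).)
A_3 + A_6

The diagram associated to this matrix has two connected components: the simple roots {alpha_3, alpha_8, alpha_9} form a chain of 3 nodes with single edges (A_3), and {alpha_1, alpha_2, alpha_4, alpha_5, alpha_6, alpha_7} form a chain of 6 nodes with single edges (A_6). A semisimple Lie algebra decomposes uniquely as the direct sum of simple ideals, one per connected component of its Dynkin diagram, so g ≅ A_3 ⊕ A_6 (dimension 15 + 48 = 63).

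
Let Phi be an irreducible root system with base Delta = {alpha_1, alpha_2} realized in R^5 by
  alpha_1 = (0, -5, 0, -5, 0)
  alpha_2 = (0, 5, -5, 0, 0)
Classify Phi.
Compute the Cartan integers a_ij = 2(alpha_i, alpha_j)/(alpha_j, alpha_j); the resulting 2x2 Cartan matrix is
[[2, -1], [-1, 2]].
All simple roots have the same length, so the diagram is simply laced. The associated Dynkin diagram is a chain of 2 nodes with single edges (A_2), so the type is A_2 (the algebra sl(3)).

type A_2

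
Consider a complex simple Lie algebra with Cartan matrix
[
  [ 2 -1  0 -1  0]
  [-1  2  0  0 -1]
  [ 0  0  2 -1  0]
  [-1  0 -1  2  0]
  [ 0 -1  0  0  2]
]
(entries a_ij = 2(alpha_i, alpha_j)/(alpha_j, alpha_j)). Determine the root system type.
The matrix has rank 5 with 2's on the diagonal. Reading the off-diagonal entries as Dynkin edges (a single edge where a_ij = a_ji = -1; a double or triple edge where a_ij * a_ji = 2 or 3), the diagram is a chain of 5 nodes with single edges (A_5). One simple-root ordering that puts it in standard form is (alpha_3, alpha_4, alpha_1, alpha_2, alpha_5). So the algebra is type A_5, i.e. sl(6).

A5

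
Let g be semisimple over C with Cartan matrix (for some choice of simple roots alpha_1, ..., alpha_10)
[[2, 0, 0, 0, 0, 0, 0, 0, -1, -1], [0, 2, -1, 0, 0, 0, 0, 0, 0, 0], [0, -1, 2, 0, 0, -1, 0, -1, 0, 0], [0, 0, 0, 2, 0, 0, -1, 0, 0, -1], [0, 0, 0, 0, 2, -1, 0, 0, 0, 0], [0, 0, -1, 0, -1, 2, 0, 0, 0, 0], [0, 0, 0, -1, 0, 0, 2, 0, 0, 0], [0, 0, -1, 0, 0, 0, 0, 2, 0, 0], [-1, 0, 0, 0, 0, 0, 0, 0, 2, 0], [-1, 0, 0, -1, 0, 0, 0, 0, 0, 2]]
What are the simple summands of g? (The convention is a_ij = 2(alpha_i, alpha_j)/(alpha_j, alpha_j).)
A5 + D5

The diagram associated to this matrix has two connected components: the simple roots {alpha_1, alpha_4, alpha_7, alpha_9, alpha_10} form a chain of 5 nodes with single edges (A_5), and {alpha_2, alpha_3, alpha_5, alpha_6, alpha_8} form a chain of 3 nodes with a fork of two nodes at one end (D_5). A semisimple Lie algebra decomposes uniquely as the direct sum of simple ideals, one per connected component of its Dynkin diagram, so g ≅ A_5 ⊕ D_5 (dimension 35 + 45 = 80).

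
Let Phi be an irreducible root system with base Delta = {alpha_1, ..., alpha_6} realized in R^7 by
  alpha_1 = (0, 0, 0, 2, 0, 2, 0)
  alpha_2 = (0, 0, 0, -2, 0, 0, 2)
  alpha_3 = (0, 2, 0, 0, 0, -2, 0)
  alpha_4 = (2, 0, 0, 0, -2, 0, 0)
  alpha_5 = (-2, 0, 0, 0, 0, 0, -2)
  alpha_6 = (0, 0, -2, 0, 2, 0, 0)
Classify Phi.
Compute the Cartan integers a_ij = 2(alpha_i, alpha_j)/(alpha_j, alpha_j); the resulting 6x6 Cartan matrix is
[[2, -1, -1, 0, 0, 0], [-1, 2, 0, 0, -1, 0], [-1, 0, 2, 0, 0, 0], [0, 0, 0, 2, -1, -1], [0, -1, 0, -1, 2, 0], [0, 0, 0, -1, 0, 2]].
All simple roots have the same length, so the diagram is simply laced. The associated Dynkin diagram is a chain of 6 nodes with single edges (A_6), so the type is A_6 (the algebra sl(7)).

type A_6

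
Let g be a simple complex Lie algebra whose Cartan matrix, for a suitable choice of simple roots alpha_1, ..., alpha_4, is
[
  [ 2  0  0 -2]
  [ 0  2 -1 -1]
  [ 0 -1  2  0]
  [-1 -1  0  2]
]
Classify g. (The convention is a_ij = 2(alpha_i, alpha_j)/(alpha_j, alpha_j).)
type C_4

The matrix has rank 4 with 2's on the diagonal. Reading the off-diagonal entries as Dynkin edges (a single edge where a_ij = a_ji = -1; a double or triple edge where a_ij * a_ji = 2 or 3), the diagram is a chain of 4 nodes with a double edge at one end; the terminal node there is the unique long simple root (C_4). One simple-root ordering that puts it in standard form is (alpha_3, alpha_2, alpha_4, alpha_1). So the algebra is type C_4, i.e. sp(8).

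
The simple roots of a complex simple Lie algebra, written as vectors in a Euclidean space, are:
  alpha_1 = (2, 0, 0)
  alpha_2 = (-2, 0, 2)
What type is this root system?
B_2

Compute the Cartan integers a_ij = 2(alpha_i, alpha_j)/(alpha_j, alpha_j); the resulting 2x2 Cartan matrix is
[[2, -1], [-2, 2]].
The roots have two lengths (squared-length ratio 2:1); the short ones are alpha_{1}. The associated Dynkin diagram is a chain of 2 nodes with a double edge at one end; the terminal node there is the unique short simple root (B_2), so the type is B_2 (the algebra so(5)).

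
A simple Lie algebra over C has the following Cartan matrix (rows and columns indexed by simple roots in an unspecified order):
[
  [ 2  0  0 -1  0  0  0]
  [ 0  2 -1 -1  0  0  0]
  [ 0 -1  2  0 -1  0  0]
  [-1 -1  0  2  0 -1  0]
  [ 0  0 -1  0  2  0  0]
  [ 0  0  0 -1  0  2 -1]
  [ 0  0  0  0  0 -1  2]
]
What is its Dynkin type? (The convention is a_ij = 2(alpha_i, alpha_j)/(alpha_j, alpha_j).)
The matrix has rank 7 with 2's on the diagonal. Reading the off-diagonal entries as Dynkin edges (a single edge where a_ij = a_ji = -1; a double or triple edge where a_ij * a_ji = 2 or 3), the diagram is a chain of 6 nodes with one extra node attached to the third node from one end (E_7). One simple-root ordering that puts it in standard form is (alpha_7, alpha_1, alpha_6, alpha_4, alpha_2, alpha_3, alpha_5). So the algebra is type E_7.

E7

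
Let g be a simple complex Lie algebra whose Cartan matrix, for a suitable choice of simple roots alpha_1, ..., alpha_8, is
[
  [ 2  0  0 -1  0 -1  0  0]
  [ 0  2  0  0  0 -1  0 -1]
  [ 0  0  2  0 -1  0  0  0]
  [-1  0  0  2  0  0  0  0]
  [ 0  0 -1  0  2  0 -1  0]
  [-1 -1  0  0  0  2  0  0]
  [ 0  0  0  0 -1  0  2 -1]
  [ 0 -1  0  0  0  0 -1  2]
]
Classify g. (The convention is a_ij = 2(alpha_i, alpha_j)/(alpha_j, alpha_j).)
A_8

The matrix has rank 8 with 2's on the diagonal. Reading the off-diagonal entries as Dynkin edges (a single edge where a_ij = a_ji = -1; a double or triple edge where a_ij * a_ji = 2 or 3), the diagram is a chain of 8 nodes with single edges (A_8). One simple-root ordering that puts it in standard form is (alpha_4, alpha_1, alpha_6, alpha_2, alpha_8, alpha_7, alpha_5, alpha_3). So the algebra is type A_8, i.e. sl(9).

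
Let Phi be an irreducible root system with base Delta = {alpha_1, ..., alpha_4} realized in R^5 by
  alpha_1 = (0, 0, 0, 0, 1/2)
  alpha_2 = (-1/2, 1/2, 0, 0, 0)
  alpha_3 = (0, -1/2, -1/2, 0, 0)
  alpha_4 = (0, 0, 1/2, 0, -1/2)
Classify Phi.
Compute the Cartan integers a_ij = 2(alpha_i, alpha_j)/(alpha_j, alpha_j); the resulting 4x4 Cartan matrix is
[[2, 0, 0, -1], [0, 2, -1, 0], [0, -1, 2, -1], [-2, 0, -1, 2]].
The roots have two lengths (squared-length ratio 2:1); the short ones are alpha_{1}. The associated Dynkin diagram is a chain of 4 nodes with a double edge at one end; the terminal node there is the unique short simple root (B_4), so the type is B_4 (the algebra so(9)).

B_4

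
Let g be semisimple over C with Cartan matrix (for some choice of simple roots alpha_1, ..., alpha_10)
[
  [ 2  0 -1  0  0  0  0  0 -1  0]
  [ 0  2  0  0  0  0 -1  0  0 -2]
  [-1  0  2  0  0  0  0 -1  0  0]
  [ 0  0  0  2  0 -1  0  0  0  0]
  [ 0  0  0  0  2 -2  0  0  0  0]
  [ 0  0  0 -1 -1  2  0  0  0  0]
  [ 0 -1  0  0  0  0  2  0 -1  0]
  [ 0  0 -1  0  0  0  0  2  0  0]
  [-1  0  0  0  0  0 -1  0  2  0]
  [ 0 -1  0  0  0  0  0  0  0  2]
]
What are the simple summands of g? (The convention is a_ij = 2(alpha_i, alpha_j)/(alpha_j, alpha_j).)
The diagram associated to this matrix has two connected components: the simple roots {alpha_1, alpha_2, alpha_3, alpha_7, alpha_8, alpha_9, alpha_10} form a chain of 7 nodes with a double edge at one end; the terminal node there is the unique short simple root (B_7), and {alpha_4, alpha_5, alpha_6} form a chain of 3 nodes with a double edge at one end; the terminal node there is the unique long simple root (C_3). A semisimple Lie algebra decomposes uniquely as the direct sum of simple ideals, one per connected component of its Dynkin diagram, so g ≅ B_7 ⊕ C_3 (dimension 105 + 21 = 126).

B_7 ⊕ C_3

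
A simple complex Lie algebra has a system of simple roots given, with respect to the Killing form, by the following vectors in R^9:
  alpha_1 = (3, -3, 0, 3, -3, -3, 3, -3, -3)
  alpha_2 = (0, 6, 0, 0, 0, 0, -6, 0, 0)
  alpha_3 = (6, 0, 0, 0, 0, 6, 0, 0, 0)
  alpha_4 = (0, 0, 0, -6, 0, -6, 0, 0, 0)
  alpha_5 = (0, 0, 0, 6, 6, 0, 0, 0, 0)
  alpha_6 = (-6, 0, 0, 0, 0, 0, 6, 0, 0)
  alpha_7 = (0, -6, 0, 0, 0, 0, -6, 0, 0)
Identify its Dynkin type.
E_7

Compute the Cartan integers a_ij = 2(alpha_i, alpha_j)/(alpha_j, alpha_j); the resulting 7x7 Cartan matrix is
[[2, -1, 0, 0, 0, 0, 0], [-1, 2, 0, 0, 0, -1, 0], [0, 0, 2, -1, 0, -1, 0], [0, 0, -1, 2, -1, 0, 0], [0, 0, 0, -1, 2, 0, 0], [0, -1, -1, 0, 0, 2, -1], [0, 0, 0, 0, 0, -1, 2]].
All simple roots have the same length, so the diagram is simply laced. The associated Dynkin diagram is a chain of 6 nodes with one extra node attached to the third node from one end (E_7), so the type is E_7.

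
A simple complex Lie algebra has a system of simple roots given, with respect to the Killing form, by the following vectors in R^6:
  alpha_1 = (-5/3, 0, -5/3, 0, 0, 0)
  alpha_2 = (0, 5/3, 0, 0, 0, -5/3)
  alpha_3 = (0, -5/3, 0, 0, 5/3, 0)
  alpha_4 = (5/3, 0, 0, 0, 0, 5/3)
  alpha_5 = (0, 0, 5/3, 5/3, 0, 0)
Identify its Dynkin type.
Compute the Cartan integers a_ij = 2(alpha_i, alpha_j)/(alpha_j, alpha_j); the resulting 5x5 Cartan matrix is
[[2, 0, 0, -1, -1], [0, 2, -1, -1, 0], [0, -1, 2, 0, 0], [-1, -1, 0, 2, 0], [-1, 0, 0, 0, 2]].
All simple roots have the same length, so the diagram is simply laced. The associated Dynkin diagram is a chain of 5 nodes with single edges (A_5), so the type is A_5 (the algebra sl(6)).

type A_5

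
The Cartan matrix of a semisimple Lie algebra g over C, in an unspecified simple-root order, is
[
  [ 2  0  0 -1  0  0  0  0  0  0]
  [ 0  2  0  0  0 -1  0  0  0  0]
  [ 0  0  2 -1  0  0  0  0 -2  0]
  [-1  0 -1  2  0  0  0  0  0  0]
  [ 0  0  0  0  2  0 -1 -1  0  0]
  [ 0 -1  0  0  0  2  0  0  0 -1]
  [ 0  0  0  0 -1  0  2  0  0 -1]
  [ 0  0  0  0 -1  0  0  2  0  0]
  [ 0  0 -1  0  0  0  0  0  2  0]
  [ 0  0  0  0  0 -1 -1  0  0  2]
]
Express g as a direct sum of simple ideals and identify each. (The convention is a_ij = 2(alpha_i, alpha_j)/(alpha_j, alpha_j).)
The diagram associated to this matrix has two connected components: the simple roots {alpha_2, alpha_5, alpha_6, alpha_7, alpha_8, alpha_10} form a chain of 6 nodes with single edges (A_6), and {alpha_1, alpha_3, alpha_4, alpha_9} form a chain of 4 nodes with a double edge at one end; the terminal node there is the unique short simple root (B_4). A semisimple Lie algebra decomposes uniquely as the direct sum of simple ideals, one per connected component of its Dynkin diagram, so g ≅ A_6 ⊕ B_4 (dimension 48 + 36 = 84).

A_6 (sl(7)) ⊕ B_4 (so(9))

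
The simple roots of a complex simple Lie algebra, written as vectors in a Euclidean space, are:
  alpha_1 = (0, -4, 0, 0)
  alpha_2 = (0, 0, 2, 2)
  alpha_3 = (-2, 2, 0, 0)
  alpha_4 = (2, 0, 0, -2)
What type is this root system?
C_4

Compute the Cartan integers a_ij = 2(alpha_i, alpha_j)/(alpha_j, alpha_j); the resulting 4x4 Cartan matrix is
[[2, 0, -2, 0], [0, 2, 0, -1], [-1, 0, 2, -1], [0, -1, -1, 2]].
The roots have two lengths (squared-length ratio 2:1); the short ones are alpha_{2,3,4}. The associated Dynkin diagram is a chain of 4 nodes with a double edge at one end; the terminal node there is the unique long simple root (C_4), so the type is C_4 (the algebra sp(8)).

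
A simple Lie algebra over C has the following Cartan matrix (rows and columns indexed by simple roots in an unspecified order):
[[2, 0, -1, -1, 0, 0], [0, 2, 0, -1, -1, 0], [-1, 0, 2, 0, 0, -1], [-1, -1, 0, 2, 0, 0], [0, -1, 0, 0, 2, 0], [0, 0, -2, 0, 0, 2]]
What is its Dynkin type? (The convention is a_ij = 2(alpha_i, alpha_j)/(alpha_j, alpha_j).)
C6

The matrix has rank 6 with 2's on the diagonal. Reading the off-diagonal entries as Dynkin edges (a single edge where a_ij = a_ji = -1; a double or triple edge where a_ij * a_ji = 2 or 3), the diagram is a chain of 6 nodes with a double edge at one end; the terminal node there is the unique long simple root (C_6). One simple-root ordering that puts it in standard form is (alpha_5, alpha_2, alpha_4, alpha_1, alpha_3, alpha_6). So the algebra is type C_6, i.e. sp(12).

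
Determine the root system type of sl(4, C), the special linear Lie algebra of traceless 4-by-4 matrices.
This is sl(4), which has dimension 4^2 - 1 = 15 and rank 4 - 1 = 3 (a Cartan subalgebra is the diagonal traceless matrices). In the classification of classical Lie algebras, the special linear algebra sl(n+1) has type A_n; here n = 3, so the Dynkin diagram is a chain of 3 nodes with single edges (A_3). Hence the type is A_3.

A_3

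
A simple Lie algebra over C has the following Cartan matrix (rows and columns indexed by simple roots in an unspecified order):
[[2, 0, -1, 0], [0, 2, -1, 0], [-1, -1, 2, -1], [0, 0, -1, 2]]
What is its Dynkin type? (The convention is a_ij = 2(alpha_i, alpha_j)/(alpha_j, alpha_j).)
The matrix has rank 4 with 2's on the diagonal. Reading the off-diagonal entries as Dynkin edges (a single edge where a_ij = a_ji = -1; a double or triple edge where a_ij * a_ji = 2 or 3), the diagram is a chain of 2 nodes with a fork of two nodes at one end (D_4). One simple-root ordering that puts it in standard form is (alpha_2, alpha_3, alpha_1, alpha_4). So the algebra is type D_4, i.e. so(8).

type D_4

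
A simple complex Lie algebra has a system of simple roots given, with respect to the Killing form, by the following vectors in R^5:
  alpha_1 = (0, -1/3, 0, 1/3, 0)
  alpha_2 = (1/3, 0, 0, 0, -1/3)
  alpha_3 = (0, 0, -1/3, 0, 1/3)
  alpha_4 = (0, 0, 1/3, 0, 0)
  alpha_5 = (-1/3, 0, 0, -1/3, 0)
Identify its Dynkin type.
B_5 (so(11))

Compute the Cartan integers a_ij = 2(alpha_i, alpha_j)/(alpha_j, alpha_j); the resulting 5x5 Cartan matrix is
[[2, 0, 0, 0, -1], [0, 2, -1, 0, -1], [0, -1, 2, -2, 0], [0, 0, -1, 2, 0], [-1, -1, 0, 0, 2]].
The roots have two lengths (squared-length ratio 2:1); the short ones are alpha_{4}. The associated Dynkin diagram is a chain of 5 nodes with a double edge at one end; the terminal node there is the unique short simple root (B_5), so the type is B_5 (the algebra so(11)).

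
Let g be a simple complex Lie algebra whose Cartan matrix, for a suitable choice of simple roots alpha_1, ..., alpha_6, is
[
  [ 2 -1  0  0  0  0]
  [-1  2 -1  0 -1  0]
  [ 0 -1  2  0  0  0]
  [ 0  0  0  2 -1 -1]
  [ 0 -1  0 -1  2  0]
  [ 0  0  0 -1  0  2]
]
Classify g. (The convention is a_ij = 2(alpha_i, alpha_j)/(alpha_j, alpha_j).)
type D_6

The matrix has rank 6 with 2's on the diagonal. Reading the off-diagonal entries as Dynkin edges (a single edge where a_ij = a_ji = -1; a double or triple edge where a_ij * a_ji = 2 or 3), the diagram is a chain of 4 nodes with a fork of two nodes at one end (D_6). One simple-root ordering that puts it in standard form is (alpha_6, alpha_4, alpha_5, alpha_2, alpha_1, alpha_3). So the algebra is type D_6, i.e. so(12).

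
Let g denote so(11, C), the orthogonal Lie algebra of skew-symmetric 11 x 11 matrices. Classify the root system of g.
This is so(11) with 11 odd, which has dimension 11(11-1)/2 = 55 and rank (11-1)/2 = 5. In the classification of classical Lie algebras, the orthogonal algebra so(2n+1) in an odd number of variables has type B_n; here n = 5, so the Dynkin diagram is a chain of 5 nodes with a double edge at one end; the terminal node there is the unique short simple root (B_5). Hence the type is B_5.

B_5 (so(11))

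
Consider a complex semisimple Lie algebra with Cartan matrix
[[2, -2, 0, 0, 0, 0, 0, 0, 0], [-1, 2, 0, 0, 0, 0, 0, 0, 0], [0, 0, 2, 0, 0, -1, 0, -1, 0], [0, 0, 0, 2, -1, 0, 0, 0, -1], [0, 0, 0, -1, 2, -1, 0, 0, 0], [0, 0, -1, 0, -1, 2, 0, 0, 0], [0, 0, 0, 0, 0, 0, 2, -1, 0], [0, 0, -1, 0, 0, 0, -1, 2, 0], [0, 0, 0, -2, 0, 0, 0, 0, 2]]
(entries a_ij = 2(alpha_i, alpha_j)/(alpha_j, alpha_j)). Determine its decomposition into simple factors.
B_2 (so(5)) + C_7 (sp(14))

The diagram associated to this matrix has two connected components: the simple roots {alpha_1, alpha_2} form a chain of 2 nodes with a double edge at one end; the terminal node there is the unique short simple root (B_2), and {alpha_3, alpha_4, alpha_5, alpha_6, alpha_7, alpha_8, alpha_9} form a chain of 7 nodes with a double edge at one end; the terminal node there is the unique long simple root (C_7). A semisimple Lie algebra decomposes uniquely as the direct sum of simple ideals, one per connected component of its Dynkin diagram, so g ≅ B_2 ⊕ C_7 (dimension 10 + 105 = 115).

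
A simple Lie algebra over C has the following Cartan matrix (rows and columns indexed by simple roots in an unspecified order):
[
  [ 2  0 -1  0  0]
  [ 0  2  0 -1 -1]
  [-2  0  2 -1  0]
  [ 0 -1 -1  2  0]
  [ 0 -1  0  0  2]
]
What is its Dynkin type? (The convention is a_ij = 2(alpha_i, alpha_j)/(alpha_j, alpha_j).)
type B_5

The matrix has rank 5 with 2's on the diagonal. Reading the off-diagonal entries as Dynkin edges (a single edge where a_ij = a_ji = -1; a double or triple edge where a_ij * a_ji = 2 or 3), the diagram is a chain of 5 nodes with a double edge at one end; the terminal node there is the unique short simple root (B_5). One simple-root ordering that puts it in standard form is (alpha_5, alpha_2, alpha_4, alpha_3, alpha_1). So the algebra is type B_5, i.e. so(11).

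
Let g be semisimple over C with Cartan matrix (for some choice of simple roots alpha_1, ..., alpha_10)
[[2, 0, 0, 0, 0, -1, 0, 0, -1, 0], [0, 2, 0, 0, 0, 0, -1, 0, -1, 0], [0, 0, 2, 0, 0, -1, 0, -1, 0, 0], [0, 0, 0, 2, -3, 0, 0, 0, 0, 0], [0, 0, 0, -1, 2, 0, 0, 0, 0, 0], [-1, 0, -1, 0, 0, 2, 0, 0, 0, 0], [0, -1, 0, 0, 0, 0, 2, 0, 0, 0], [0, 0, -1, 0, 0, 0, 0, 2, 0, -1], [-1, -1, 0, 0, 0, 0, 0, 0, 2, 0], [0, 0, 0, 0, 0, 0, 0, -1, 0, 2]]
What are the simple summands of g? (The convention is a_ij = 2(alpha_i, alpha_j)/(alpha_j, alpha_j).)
A_8 ⊕ G_2

The diagram associated to this matrix has two connected components: the simple roots {alpha_1, alpha_2, alpha_3, alpha_6, alpha_7, alpha_8, alpha_9, alpha_10} form a chain of 8 nodes with single edges (A_8), and {alpha_4, alpha_5} form two nodes joined by a triple edge (G_2). A semisimple Lie algebra decomposes uniquely as the direct sum of simple ideals, one per connected component of its Dynkin diagram, so g ≅ A_8 ⊕ G_2 (dimension 80 + 14 = 94).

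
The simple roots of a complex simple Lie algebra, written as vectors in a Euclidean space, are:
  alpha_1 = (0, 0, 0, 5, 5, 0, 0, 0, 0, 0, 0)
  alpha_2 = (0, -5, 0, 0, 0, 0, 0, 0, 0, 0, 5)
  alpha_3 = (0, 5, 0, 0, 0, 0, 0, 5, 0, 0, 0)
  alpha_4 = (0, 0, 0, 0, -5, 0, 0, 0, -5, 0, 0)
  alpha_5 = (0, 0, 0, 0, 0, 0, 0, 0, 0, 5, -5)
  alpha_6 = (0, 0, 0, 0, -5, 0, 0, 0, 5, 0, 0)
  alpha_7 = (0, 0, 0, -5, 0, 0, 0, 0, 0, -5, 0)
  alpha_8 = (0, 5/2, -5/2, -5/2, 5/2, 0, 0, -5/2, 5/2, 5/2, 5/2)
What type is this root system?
E_8

Compute the Cartan integers a_ij = 2(alpha_i, alpha_j)/(alpha_j, alpha_j); the resulting 8x8 Cartan matrix is
[[2, 0, 0, -1, 0, -1, -1, 0], [0, 2, -1, 0, -1, 0, 0, 0], [0, -1, 2, 0, 0, 0, 0, 0], [-1, 0, 0, 2, 0, 0, 0, -1], [0, -1, 0, 0, 2, 0, -1, 0], [-1, 0, 0, 0, 0, 2, 0, 0], [-1, 0, 0, 0, -1, 0, 2, 0], [0, 0, 0, -1, 0, 0, 0, 2]].
All simple roots have the same length, so the diagram is simply laced. The associated Dynkin diagram is a chain of 7 nodes with one extra node attached to the third node from one end (E_8), so the type is E_8.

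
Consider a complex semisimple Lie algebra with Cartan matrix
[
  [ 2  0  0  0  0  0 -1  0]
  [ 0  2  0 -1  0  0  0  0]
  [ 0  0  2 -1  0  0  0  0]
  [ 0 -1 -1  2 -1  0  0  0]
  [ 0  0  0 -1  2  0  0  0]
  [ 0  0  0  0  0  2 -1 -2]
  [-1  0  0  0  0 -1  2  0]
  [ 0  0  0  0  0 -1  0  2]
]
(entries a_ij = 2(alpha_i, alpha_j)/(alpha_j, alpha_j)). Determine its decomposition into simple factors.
type B_4 ⊕ type D_4

The diagram associated to this matrix has two connected components: the simple roots {alpha_1, alpha_6, alpha_7, alpha_8} form a chain of 4 nodes with a double edge at one end; the terminal node there is the unique short simple root (B_4), and {alpha_2, alpha_3, alpha_4, alpha_5} form a chain of 2 nodes with a fork of two nodes at one end (D_4). A semisimple Lie algebra decomposes uniquely as the direct sum of simple ideals, one per connected component of its Dynkin diagram, so g ≅ B_4 ⊕ D_4 (dimension 36 + 28 = 64).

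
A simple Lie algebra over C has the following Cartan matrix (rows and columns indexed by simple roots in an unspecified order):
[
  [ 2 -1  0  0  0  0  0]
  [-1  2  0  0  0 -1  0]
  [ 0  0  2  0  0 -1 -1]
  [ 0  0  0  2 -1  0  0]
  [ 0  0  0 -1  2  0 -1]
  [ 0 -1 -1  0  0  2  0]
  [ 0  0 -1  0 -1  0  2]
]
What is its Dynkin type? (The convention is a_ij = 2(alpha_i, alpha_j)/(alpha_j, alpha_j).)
The matrix has rank 7 with 2's on the diagonal. Reading the off-diagonal entries as Dynkin edges (a single edge where a_ij = a_ji = -1; a double or triple edge where a_ij * a_ji = 2 or 3), the diagram is a chain of 7 nodes with single edges (A_7). One simple-root ordering that puts it in standard form is (alpha_1, alpha_2, alpha_6, alpha_3, alpha_7, alpha_5, alpha_4). So the algebra is type A_7, i.e. sl(8).

A_7 (sl(8))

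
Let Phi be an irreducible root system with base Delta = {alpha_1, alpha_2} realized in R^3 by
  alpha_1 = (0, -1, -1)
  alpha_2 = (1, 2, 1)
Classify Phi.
G2

Compute the Cartan integers a_ij = 2(alpha_i, alpha_j)/(alpha_j, alpha_j); the resulting 2x2 Cartan matrix is
[[2, -1], [-3, 2]].
The roots have two lengths (squared-length ratio 3:1); the short ones are alpha_{1}. The associated Dynkin diagram is two nodes joined by a triple edge (G_2), so the type is G_2.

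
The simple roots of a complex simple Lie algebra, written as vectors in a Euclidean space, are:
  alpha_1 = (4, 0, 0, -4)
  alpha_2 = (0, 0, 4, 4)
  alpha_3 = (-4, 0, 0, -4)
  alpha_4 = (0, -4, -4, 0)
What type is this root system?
Compute the Cartan integers a_ij = 2(alpha_i, alpha_j)/(alpha_j, alpha_j); the resulting 4x4 Cartan matrix is
[[2, -1, 0, 0], [-1, 2, -1, -1], [0, -1, 2, 0], [0, -1, 0, 2]].
All simple roots have the same length, so the diagram is simply laced. The associated Dynkin diagram is a chain of 2 nodes with a fork of two nodes at one end (D_4), so the type is D_4 (the algebra so(8)).

type D_4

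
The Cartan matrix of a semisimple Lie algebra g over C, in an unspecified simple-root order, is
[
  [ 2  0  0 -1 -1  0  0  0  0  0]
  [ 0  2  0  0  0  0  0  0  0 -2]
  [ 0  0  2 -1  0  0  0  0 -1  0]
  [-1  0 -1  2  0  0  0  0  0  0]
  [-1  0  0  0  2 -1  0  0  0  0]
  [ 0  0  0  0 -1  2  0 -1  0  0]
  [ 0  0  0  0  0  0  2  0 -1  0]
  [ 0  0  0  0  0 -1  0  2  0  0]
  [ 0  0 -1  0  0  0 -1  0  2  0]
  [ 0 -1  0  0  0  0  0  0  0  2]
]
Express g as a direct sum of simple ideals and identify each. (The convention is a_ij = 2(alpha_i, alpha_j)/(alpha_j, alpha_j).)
type A_8 ⊕ type B_2

The diagram associated to this matrix has two connected components: the simple roots {alpha_1, alpha_3, alpha_4, alpha_5, alpha_6, alpha_7, alpha_8, alpha_9} form a chain of 8 nodes with single edges (A_8), and {alpha_2, alpha_10} form a chain of 2 nodes with a double edge at one end; the terminal node there is the unique short simple root (B_2). A semisimple Lie algebra decomposes uniquely as the direct sum of simple ideals, one per connected component of its Dynkin diagram, so g ≅ A_8 ⊕ B_2 (dimension 80 + 10 = 90).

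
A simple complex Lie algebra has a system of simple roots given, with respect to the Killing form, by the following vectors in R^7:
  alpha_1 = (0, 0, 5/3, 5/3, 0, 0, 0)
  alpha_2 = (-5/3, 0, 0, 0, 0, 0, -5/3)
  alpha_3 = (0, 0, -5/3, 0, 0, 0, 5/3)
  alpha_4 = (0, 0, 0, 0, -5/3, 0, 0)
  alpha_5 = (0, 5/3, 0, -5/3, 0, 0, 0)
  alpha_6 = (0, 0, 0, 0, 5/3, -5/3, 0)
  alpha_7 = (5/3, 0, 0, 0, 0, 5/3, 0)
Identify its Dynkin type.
B_7

Compute the Cartan integers a_ij = 2(alpha_i, alpha_j)/(alpha_j, alpha_j); the resulting 7x7 Cartan matrix is
[[2, 0, -1, 0, -1, 0, 0], [0, 2, -1, 0, 0, 0, -1], [-1, -1, 2, 0, 0, 0, 0], [0, 0, 0, 2, 0, -1, 0], [-1, 0, 0, 0, 2, 0, 0], [0, 0, 0, -2, 0, 2, -1], [0, -1, 0, 0, 0, -1, 2]].
The roots have two lengths (squared-length ratio 2:1); the short ones are alpha_{4}. The associated Dynkin diagram is a chain of 7 nodes with a double edge at one end; the terminal node there is the unique short simple root (B_7), so the type is B_7 (the algebra so(15)).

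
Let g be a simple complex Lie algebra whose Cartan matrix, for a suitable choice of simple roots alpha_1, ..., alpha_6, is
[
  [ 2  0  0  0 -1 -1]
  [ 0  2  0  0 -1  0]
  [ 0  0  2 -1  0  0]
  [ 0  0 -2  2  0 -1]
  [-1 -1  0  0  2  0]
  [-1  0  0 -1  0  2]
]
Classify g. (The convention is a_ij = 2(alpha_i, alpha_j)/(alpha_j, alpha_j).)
The matrix has rank 6 with 2's on the diagonal. Reading the off-diagonal entries as Dynkin edges (a single edge where a_ij = a_ji = -1; a double or triple edge where a_ij * a_ji = 2 or 3), the diagram is a chain of 6 nodes with a double edge at one end; the terminal node there is the unique short simple root (B_6). One simple-root ordering that puts it in standard form is (alpha_2, alpha_5, alpha_1, alpha_6, alpha_4, alpha_3). So the algebra is type B_6, i.e. so(13).

B6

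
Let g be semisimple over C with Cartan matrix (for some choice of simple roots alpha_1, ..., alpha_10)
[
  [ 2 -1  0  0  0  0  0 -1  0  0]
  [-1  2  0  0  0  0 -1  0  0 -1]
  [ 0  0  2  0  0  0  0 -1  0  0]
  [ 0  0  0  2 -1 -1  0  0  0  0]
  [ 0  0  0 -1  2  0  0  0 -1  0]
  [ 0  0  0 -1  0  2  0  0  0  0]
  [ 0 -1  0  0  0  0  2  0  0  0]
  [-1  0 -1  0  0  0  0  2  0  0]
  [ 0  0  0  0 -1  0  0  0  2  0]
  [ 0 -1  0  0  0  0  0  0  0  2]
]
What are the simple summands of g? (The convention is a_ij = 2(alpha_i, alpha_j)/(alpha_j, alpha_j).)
The diagram associated to this matrix has two connected components: the simple roots {alpha_4, alpha_5, alpha_6, alpha_9} form a chain of 4 nodes with single edges (A_4), and {alpha_1, alpha_2, alpha_3, alpha_7, alpha_8, alpha_10} form a chain of 4 nodes with a fork of two nodes at one end (D_6). A semisimple Lie algebra decomposes uniquely as the direct sum of simple ideals, one per connected component of its Dynkin diagram, so g ≅ A_4 ⊕ D_6 (dimension 24 + 66 = 90).

A_4 (sl(5)) ⊕ D_6 (so(12))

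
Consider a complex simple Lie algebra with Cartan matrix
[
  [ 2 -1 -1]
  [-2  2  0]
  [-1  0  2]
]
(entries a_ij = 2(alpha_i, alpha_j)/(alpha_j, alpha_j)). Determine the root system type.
C_3

The matrix has rank 3 with 2's on the diagonal. Reading the off-diagonal entries as Dynkin edges (a single edge where a_ij = a_ji = -1; a double or triple edge where a_ij * a_ji = 2 or 3), the diagram is a chain of 3 nodes with a double edge at one end; the terminal node there is the unique long simple root (C_3). One simple-root ordering that puts it in standard form is (alpha_3, alpha_1, alpha_2). So the algebra is type C_3, i.e. sp(6).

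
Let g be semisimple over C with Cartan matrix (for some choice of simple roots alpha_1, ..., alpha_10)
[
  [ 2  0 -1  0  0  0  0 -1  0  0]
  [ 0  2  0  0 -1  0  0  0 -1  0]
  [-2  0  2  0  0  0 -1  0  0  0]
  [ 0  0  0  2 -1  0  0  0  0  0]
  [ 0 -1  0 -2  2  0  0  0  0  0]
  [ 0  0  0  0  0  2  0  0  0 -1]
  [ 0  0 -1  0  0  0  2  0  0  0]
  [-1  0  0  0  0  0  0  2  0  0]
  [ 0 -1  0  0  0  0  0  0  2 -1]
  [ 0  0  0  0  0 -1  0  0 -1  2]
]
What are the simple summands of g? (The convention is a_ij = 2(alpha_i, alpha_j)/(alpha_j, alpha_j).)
B6 ⊕ F4

The diagram associated to this matrix has two connected components: the simple roots {alpha_2, alpha_4, alpha_5, alpha_6, alpha_9, alpha_10} form a chain of 6 nodes with a double edge at one end; the terminal node there is the unique short simple root (B_6), and {alpha_1, alpha_3, alpha_7, alpha_8} form a chain of 4 nodes with a double edge between the middle two (F_4). A semisimple Lie algebra decomposes uniquely as the direct sum of simple ideals, one per connected component of its Dynkin diagram, so g ≅ B_6 ⊕ F_4 (dimension 78 + 52 = 130).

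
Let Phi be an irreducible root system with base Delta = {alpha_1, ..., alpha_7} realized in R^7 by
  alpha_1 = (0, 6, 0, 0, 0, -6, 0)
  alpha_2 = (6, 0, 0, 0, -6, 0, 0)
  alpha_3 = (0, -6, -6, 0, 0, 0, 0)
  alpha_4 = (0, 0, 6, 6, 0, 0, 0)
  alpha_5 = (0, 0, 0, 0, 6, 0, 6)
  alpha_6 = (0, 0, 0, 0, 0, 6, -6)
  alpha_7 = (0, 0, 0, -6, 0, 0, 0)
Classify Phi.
Compute the Cartan integers a_ij = 2(alpha_i, alpha_j)/(alpha_j, alpha_j); the resulting 7x7 Cartan matrix is
[[2, 0, -1, 0, 0, -1, 0], [0, 2, 0, 0, -1, 0, 0], [-1, 0, 2, -1, 0, 0, 0], [0, 0, -1, 2, 0, 0, -2], [0, -1, 0, 0, 2, -1, 0], [-1, 0, 0, 0, -1, 2, 0], [0, 0, 0, -1, 0, 0, 2]].
The roots have two lengths (squared-length ratio 2:1); the short ones are alpha_{7}. The associated Dynkin diagram is a chain of 7 nodes with a double edge at one end; the terminal node there is the unique short simple root (B_7), so the type is B_7 (the algebra so(15)).

B_7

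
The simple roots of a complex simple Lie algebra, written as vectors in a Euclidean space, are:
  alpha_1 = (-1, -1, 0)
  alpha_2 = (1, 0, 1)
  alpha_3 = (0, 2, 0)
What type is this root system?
C3

Compute the Cartan integers a_ij = 2(alpha_i, alpha_j)/(alpha_j, alpha_j); the resulting 3x3 Cartan matrix is
[[2, -1, -1], [-1, 2, 0], [-2, 0, 2]].
The roots have two lengths (squared-length ratio 2:1); the short ones are alpha_{1,2}. The associated Dynkin diagram is a chain of 3 nodes with a double edge at one end; the terminal node there is the unique long simple root (C_3), so the type is C_3 (the algebra sp(6)).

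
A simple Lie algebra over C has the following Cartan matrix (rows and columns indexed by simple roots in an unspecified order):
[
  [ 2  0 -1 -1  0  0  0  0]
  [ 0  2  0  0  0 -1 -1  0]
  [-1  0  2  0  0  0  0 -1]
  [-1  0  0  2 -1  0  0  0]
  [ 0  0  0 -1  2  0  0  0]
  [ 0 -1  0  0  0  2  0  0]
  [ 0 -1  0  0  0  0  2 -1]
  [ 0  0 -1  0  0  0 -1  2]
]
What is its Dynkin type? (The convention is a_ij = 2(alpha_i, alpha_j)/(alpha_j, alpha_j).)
A_8 (sl(9))

The matrix has rank 8 with 2's on the diagonal. Reading the off-diagonal entries as Dynkin edges (a single edge where a_ij = a_ji = -1; a double or triple edge where a_ij * a_ji = 2 or 3), the diagram is a chain of 8 nodes with single edges (A_8). One simple-root ordering that puts it in standard form is (alpha_5, alpha_4, alpha_1, alpha_3, alpha_8, alpha_7, alpha_2, alpha_6). So the algebra is type A_8, i.e. sl(9).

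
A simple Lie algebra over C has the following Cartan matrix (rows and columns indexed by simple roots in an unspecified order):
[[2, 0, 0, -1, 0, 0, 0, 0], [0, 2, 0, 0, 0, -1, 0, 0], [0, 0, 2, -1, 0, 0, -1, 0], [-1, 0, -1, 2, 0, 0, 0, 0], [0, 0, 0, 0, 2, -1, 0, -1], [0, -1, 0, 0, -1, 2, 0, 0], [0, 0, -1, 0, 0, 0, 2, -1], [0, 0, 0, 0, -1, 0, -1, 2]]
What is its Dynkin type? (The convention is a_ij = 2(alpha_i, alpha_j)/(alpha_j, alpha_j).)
A_8

The matrix has rank 8 with 2's on the diagonal. Reading the off-diagonal entries as Dynkin edges (a single edge where a_ij = a_ji = -1; a double or triple edge where a_ij * a_ji = 2 or 3), the diagram is a chain of 8 nodes with single edges (A_8). One simple-root ordering that puts it in standard form is (alpha_2, alpha_6, alpha_5, alpha_8, alpha_7, alpha_3, alpha_4, alpha_1). So the algebra is type A_8, i.e. sl(9).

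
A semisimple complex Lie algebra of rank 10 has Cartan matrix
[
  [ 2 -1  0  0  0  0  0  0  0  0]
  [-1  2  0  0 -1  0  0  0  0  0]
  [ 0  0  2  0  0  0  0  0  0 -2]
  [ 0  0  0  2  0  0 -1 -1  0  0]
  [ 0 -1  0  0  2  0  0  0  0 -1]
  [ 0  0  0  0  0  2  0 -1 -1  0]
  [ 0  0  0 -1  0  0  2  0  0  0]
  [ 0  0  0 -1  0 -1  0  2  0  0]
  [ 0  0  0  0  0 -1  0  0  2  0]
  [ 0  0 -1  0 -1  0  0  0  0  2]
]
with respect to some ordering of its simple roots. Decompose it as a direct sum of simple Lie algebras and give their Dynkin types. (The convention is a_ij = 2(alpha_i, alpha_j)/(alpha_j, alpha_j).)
The diagram associated to this matrix has two connected components: the simple roots {alpha_4, alpha_6, alpha_7, alpha_8, alpha_9} form a chain of 5 nodes with single edges (A_5), and {alpha_1, alpha_2, alpha_3, alpha_5, alpha_10} form a chain of 5 nodes with a double edge at one end; the terminal node there is the unique long simple root (C_5). A semisimple Lie algebra decomposes uniquely as the direct sum of simple ideals, one per connected component of its Dynkin diagram, so g ≅ A_5 ⊕ C_5 (dimension 35 + 55 = 90).

A_5 (sl(6)) ⊕ C_5 (sp(10))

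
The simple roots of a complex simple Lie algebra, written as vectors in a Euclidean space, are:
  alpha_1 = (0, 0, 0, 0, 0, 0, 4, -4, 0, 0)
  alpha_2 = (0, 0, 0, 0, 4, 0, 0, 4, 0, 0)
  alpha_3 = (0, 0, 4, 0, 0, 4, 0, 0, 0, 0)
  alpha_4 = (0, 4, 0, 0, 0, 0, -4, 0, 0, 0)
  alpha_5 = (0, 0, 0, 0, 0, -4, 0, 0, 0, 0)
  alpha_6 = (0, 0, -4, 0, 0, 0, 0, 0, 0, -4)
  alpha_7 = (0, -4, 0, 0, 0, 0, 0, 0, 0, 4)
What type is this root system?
Compute the Cartan integers a_ij = 2(alpha_i, alpha_j)/(alpha_j, alpha_j); the resulting 7x7 Cartan matrix is
[[2, -1, 0, -1, 0, 0, 0], [-1, 2, 0, 0, 0, 0, 0], [0, 0, 2, 0, -2, -1, 0], [-1, 0, 0, 2, 0, 0, -1], [0, 0, -1, 0, 2, 0, 0], [0, 0, -1, 0, 0, 2, -1], [0, 0, 0, -1, 0, -1, 2]].
The roots have two lengths (squared-length ratio 2:1); the short ones are alpha_{5}. The associated Dynkin diagram is a chain of 7 nodes with a double edge at one end; the terminal node there is the unique short simple root (B_7), so the type is B_7 (the algebra so(15)).

B_7 (so(15))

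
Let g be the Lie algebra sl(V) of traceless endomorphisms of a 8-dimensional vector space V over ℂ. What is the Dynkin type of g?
This is sl(8), which has dimension 8^2 - 1 = 63 and rank 8 - 1 = 7 (a Cartan subalgebra is the diagonal traceless matrices). In the classification of classical Lie algebras, the special linear algebra sl(n+1) has type A_n; here n = 7, so the Dynkin diagram is a chain of 7 nodes with single edges (A_7). Hence the type is A_7.

type A_7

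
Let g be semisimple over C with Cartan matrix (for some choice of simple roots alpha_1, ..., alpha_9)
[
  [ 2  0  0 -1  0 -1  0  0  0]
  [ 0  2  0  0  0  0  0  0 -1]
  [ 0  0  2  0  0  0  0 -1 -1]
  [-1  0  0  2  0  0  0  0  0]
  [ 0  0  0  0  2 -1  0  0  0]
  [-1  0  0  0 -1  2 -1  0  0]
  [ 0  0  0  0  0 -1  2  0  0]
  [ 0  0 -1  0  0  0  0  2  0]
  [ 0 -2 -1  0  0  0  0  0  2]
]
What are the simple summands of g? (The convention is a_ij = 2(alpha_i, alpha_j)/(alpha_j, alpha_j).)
The diagram associated to this matrix has two connected components: the simple roots {alpha_2, alpha_3, alpha_8, alpha_9} form a chain of 4 nodes with a double edge at one end; the terminal node there is the unique short simple root (B_4), and {alpha_1, alpha_4, alpha_5, alpha_6, alpha_7} form a chain of 3 nodes with a fork of two nodes at one end (D_5). A semisimple Lie algebra decomposes uniquely as the direct sum of simple ideals, one per connected component of its Dynkin diagram, so g ≅ B_4 ⊕ D_5 (dimension 36 + 45 = 81).

type B_4 ⊕ type D_5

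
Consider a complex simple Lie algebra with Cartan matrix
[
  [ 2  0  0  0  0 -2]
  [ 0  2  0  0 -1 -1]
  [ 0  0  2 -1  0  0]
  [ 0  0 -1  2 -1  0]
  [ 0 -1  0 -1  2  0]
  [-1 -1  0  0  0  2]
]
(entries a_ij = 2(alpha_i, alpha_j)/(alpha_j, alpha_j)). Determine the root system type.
The matrix has rank 6 with 2's on the diagonal. Reading the off-diagonal entries as Dynkin edges (a single edge where a_ij = a_ji = -1; a double or triple edge where a_ij * a_ji = 2 or 3), the diagram is a chain of 6 nodes with a double edge at one end; the terminal node there is the unique long simple root (C_6). One simple-root ordering that puts it in standard form is (alpha_3, alpha_4, alpha_5, alpha_2, alpha_6, alpha_1). So the algebra is type C_6, i.e. sp(12).

C_6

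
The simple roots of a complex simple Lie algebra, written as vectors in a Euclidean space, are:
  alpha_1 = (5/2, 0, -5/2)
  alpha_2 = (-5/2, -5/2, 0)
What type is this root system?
A_2 (sl(3))

Compute the Cartan integers a_ij = 2(alpha_i, alpha_j)/(alpha_j, alpha_j); the resulting 2x2 Cartan matrix is
[[2, -1], [-1, 2]].
All simple roots have the same length, so the diagram is simply laced. The associated Dynkin diagram is a chain of 2 nodes with single edges (A_2), so the type is A_2 (the algebra sl(3)).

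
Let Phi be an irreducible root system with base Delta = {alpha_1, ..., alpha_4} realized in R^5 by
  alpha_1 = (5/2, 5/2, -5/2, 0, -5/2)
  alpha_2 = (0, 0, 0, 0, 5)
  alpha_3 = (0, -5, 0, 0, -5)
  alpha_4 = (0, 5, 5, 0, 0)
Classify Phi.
type F_4

Compute the Cartan integers a_ij = 2(alpha_i, alpha_j)/(alpha_j, alpha_j); the resulting 4x4 Cartan matrix is
[[2, -1, 0, 0], [-1, 2, -1, 0], [0, -2, 2, -1], [0, 0, -1, 2]].
The roots have two lengths (squared-length ratio 2:1); the short ones are alpha_{1,2}. The associated Dynkin diagram is a chain of 4 nodes with a double edge between the middle two (F_4), so the type is F_4.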